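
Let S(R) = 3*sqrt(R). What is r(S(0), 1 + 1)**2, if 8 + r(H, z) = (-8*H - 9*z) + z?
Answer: 576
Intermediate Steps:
r(H, z) = -8 - 8*H - 8*z (r(H, z) = -8 + ((-8*H - 9*z) + z) = -8 + ((-9*z - 8*H) + z) = -8 + (-8*H - 8*z) = -8 - 8*H - 8*z)
r(S(0), 1 + 1)**2 = (-8 - 24*sqrt(0) - 8*(1 + 1))**2 = (-8 - 24*0 - 8*2)**2 = (-8 - 8*0 - 16)**2 = (-8 + 0 - 16)**2 = (-24)**2 = 576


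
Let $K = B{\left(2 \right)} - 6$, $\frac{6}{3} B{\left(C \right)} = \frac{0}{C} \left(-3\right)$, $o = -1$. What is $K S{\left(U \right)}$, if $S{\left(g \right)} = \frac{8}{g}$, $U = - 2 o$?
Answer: $-24$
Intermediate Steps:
$B{\left(C \right)} = 0$ ($B{\left(C \right)} = \frac{\frac{0}{C} \left(-3\right)}{2} = \frac{0 \left(-3\right)}{2} = \frac{1}{2} \cdot 0 = 0$)
$U = 2$ ($U = \left(-2\right) \left(-1\right) = 2$)
$K = -6$ ($K = 0 - 6 = -6$)
$K S{\left(U \right)} = - 6 \cdot \frac{8}{2} = - 6 \cdot 8 \cdot \frac{1}{2} = \left(-6\right) 4 = -24$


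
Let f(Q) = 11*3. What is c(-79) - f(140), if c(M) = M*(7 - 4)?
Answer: -270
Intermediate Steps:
f(Q) = 33
c(M) = 3*M (c(M) = M*3 = 3*M)
c(-79) - f(140) = 3*(-79) - 1*33 = -237 - 33 = -270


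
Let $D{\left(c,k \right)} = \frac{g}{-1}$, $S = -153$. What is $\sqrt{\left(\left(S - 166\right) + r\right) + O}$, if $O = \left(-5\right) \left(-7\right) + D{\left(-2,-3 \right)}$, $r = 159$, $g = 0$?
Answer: $5 i \sqrt{5} \approx 11.18 i$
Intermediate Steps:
$D{\left(c,k \right)} = 0$ ($D{\left(c,k \right)} = \frac{0}{-1} = 0 \left(-1\right) = 0$)
$O = 35$ ($O = \left(-5\right) \left(-7\right) + 0 = 35 + 0 = 35$)
$\sqrt{\left(\left(S - 166\right) + r\right) + O} = \sqrt{\left(\left(-153 - 166\right) + 159\right) + 35} = \sqrt{\left(-319 + 159\right) + 35} = \sqrt{-160 + 35} = \sqrt{-125} = 5 i \sqrt{5}$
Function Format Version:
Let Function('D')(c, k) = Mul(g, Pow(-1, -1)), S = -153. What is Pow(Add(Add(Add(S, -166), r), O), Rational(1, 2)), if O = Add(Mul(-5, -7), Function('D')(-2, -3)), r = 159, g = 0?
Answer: Mul(5, I, Pow(5, Rational(1, 2))) ≈ Mul(11.180, I)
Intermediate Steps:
Function('D')(c, k) = 0 (Function('D')(c, k) = Mul(0, Pow(-1, -1)) = Mul(0, -1) = 0)
O = 35 (O = Add(Mul(-5, -7), 0) = Add(35, 0) = 35)
Pow(Add(Add(Add(S, -166), r), O), Rational(1, 2)) = Pow(Add(Add(Add(-153, -166), 159), 35), Rational(1, 2)) = Pow(Add(Add(-319, 159), 35), Rational(1, 2)) = Pow(Add(-160, 35), Rational(1, 2)) = Pow(-125, Rational(1, 2)) = Mul(5, I, Pow(5, Rational(1, 2)))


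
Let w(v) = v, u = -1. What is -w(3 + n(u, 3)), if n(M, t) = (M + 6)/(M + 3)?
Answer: -11/2 ≈ -5.5000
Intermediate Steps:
n(M, t) = (6 + M)/(3 + M)
-w(3 + n(u, 3)) = -(3 + (6 - 1)/(3 - 1)) = -(3 + 5/2) = -1*11/2 = -11/2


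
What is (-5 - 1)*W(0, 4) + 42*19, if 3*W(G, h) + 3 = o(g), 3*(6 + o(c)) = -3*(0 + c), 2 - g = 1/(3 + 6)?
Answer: 7378/9 ≈ 819.78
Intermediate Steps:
g = 17/9 (g = 2 - 1/(3 + 6) = 2 - 1/9 = 2 - 1*⅑ = 2 - ⅑ = 17/9 ≈ 1.8889)
o(c) = -6 - c (o(c) = -6 + (-3*(0 + c))/3 = -6 + (-3*c)/3 = -6 - c)
W(G, h) = -98/27 (W(G, h) = -1 + (-6 - 1*17/9)/3 = -1 + (-6 - 17/9)/3 = -1 + (⅓)*(-71/9) = -1 - 71/27 = -98/27)
(-5 - 1)*W(0, 4) + 42*19 = (-5 - 1)*(-98/27) + 42*19 = -6*(-98/27) + 798 = 196/9 + 798 = 7378/9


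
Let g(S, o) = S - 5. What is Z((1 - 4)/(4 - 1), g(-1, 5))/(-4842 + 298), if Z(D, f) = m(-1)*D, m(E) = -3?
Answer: -3/4544 ≈ -0.00066021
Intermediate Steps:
g(S, o) = -5 + S
Z(D, f) = -3*D
Z((1 - 4)/(4 - 1), g(-1, 5))/(-4842 + 298) = (-3*(1 - 4)/(4 - 1))/(-4842 + 298) = -(-9)/3/(-4544) = -(-9)/3*(-1/4544) = -3*(-1)*(-1/4544) = 3*(-1/4544) = -3/4544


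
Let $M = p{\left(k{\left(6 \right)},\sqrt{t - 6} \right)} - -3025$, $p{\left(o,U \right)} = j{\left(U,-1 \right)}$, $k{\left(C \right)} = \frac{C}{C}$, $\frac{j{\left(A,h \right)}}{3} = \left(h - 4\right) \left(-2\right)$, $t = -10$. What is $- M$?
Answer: $-3055$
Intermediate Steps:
$j{\left(A,h \right)} = 24 - 6 h$ ($j{\left(A,h \right)} = 3 \left(h - 4\right) \left(-2\right) = 3 \left(-4 + h\right) \left(-2\right) = 3 \left(8 - 2 h\right) = 24 - 6 h$)
$k{\left(C \right)} = 1$
$p{\left(o,U \right)} = 30$ ($p{\left(o,U \right)} = 24 - -6 = 24 + 6 = 30$)
$M = 3055$ ($M = 30 - -3025 = 30 + 3025 = 3055$)
$- M = \left(-1\right) 3055 = -3055$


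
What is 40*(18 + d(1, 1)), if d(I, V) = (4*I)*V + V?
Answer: 920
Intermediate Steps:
d(I, V) = V + 4*I*V (d(I, V) = 4*I*V + V = V + 4*I*V)
40*(18 + d(1, 1)) = 40*(18 + 1*(1 + 4*1)) = 40*(18 + 1*(1 + 4)) = 40*(18 + 1*5) = 40*(18 + 5) = 40*23 = 920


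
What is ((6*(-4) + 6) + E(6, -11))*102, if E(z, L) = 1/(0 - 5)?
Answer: -9282/5 ≈ -1856.4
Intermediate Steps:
E(z, L) = -1/5 (E(z, L) = 1/(-5) = -1/5)
((6*(-4) + 6) + E(6, -11))*102 = ((6*(-4) + 6) - 1/5)*102 = ((-24 + 6) - 1/5)*102 = (-18 - 1/5)*102 = -91/5*102 = -9282/5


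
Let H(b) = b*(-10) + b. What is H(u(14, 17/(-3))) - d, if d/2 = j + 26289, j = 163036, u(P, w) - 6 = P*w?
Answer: -377990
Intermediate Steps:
u(P, w) = 6 + P*w
H(b) = -9*b (H(b) = -10*b + b = -9*b)
d = 378650 (d = 2*(163036 + 26289) = 2*189325 = 378650)
H(u(14, 17/(-3))) - d = -9*(6 + 14*(17/(-3))) - 1*378650 = -9*(6 + 14*(17*(-⅓))) - 378650 = -9*(6 + 14*(-17/3)) - 378650 = -9*(6 - 238/3) - 378650 = -9*(-220/3) - 378650 = 660 - 378650 = -377990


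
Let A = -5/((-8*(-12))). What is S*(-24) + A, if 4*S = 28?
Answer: -16133/96 ≈ -168.05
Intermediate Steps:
S = 7 (S = (¼)*28 = 7)
A = -5/96 ≈ -0.052083
S*(-24) + A = 7*(-24) - 5/96 = -168 - 5/96 = -16133/96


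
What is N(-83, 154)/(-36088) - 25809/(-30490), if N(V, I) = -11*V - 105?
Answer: 113344909/137540390 ≈ 0.82408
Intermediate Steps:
N(V, I) = -105 - 11*V
N(-83, 154)/(-36088) - 25809/(-30490) = (-105 - 11*(-83))/(-36088) - 25809/(-30490) = (-105 + 913)*(-1/36088) - 25809*(-1/30490) = 808*(-1/36088) + 25809/30490 = -101/4511 + 25809/30490 = 113344909/137540390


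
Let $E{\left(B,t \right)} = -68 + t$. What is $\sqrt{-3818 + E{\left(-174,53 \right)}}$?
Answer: $i \sqrt{3833} \approx 61.911 i$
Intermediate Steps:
$\sqrt{-3818 + E{\left(-174,53 \right)}} = \sqrt{-3818 + \left(-68 + 53\right)} = \sqrt{-3818 - 15} = \sqrt{-3833} = i \sqrt{3833}$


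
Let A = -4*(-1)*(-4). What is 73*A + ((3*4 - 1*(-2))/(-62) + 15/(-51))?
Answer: -615810/527 ≈ -1168.5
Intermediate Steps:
A = -16 (A = 4*(-4) = -16)
73*A + ((3*4 - 1*(-2))/(-62) + 15/(-51)) = 73*(-16) + ((3*4 - 1*(-2))/(-62) + 15/(-51)) = -1168 + ((12 + 2)*(-1/62) + 15*(-1/51)) = -1168 + (14*(-1/62) - 5/17) = -1168 + (-7/31 - 5/17) = -1168 - 274/527 = -615810/527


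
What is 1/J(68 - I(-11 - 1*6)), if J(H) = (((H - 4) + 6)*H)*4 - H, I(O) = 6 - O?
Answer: 1/8415 ≈ 0.00011884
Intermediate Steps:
J(H) = -H + 4*H*(2 + H) (J(H) = (((-4 + H) + 6)*H)*4 - H = ((2 + H)*H)*4 - H = (H*(2 + H))*4 - H = 4*H*(2 + H) - H = -H + 4*H*(2 + H))
1/J(68 - I(-11 - 1*6)) = 1/((68 - (6 - (-11 - 1*6)))*(7 + 4*(68 - (6 - (-11 - 1*6))))) = 1/((68 - (6 - (-11 - 6)))*(7 + 4*(68 - (6 - (-11 - 6))))) = 1/((68 - (6 - 1*(-17)))*(7 + 4*(68 - (6 - 1*(-17))))) = 1/((68 - (6 + 17))*(7 + 4*(68 - (6 + 17)))) = 1/((68 - 1*23)*(7 + 4*(68 - 1*23))) = 1/((68 - 23)*(7 + 4*(68 - 23))) = 1/(45*(7 + 4*45)) = 1/(45*(7 + 180)) = 1/(45*187) = 1/8415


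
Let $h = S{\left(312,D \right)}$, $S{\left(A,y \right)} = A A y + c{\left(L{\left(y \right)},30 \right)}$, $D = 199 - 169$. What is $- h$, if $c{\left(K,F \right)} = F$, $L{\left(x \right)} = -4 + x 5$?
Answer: $-2920350$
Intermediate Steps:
$L{\left(x \right)} = -4 + 5 x$
$D = 30$ ($D = 199 - 169 = 30$)
$S{\left(A,y \right)} = 30 + y A^{2}$ ($S{\left(A,y \right)} = A A y + 30 = A^{2} y + 30 = y A^{2} + 30 = 30 + y A^{2}$)
$h = 2920350$ ($h = 30 + 30 \cdot 312^{2} = 30 + 30 \cdot 97344 = 30 + 2920320 = 2920350$)
$- h = \left(-1\right) 2920350 = -2920350$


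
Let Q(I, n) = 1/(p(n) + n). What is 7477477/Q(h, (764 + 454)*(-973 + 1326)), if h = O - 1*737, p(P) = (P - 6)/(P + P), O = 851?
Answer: 32911697895127665/10237 ≈ 3.2150e+12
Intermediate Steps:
p(P) = (-6 + P)/(2*P) (p(P) = (-6 + P)/((2*P)) = (-6 + P)*(1/(2*P)) = (-6 + P)/(2*P))
h = 114 (h = 851 - 1*737 = 851 - 737 = 114)
Q(I, n) = 1/(n + (-6 + n)/(2*n)) (Q(I, n) = 1/((-6 + n)/(2*n) + n) = 1/(n + (-6 + n)/(2*n)))
7477477/Q(h, (764 + 454)*(-973 + 1326)) = 7477477/((2*((764 + 454)*(-973 + 1326))/(-6 + (764 + 454)*(-973 + 1326) + 2*((764 + 454)*(-973 + 1326))²))) = 7477477/((2*(1218*353)/(-6 + 1218*353 + 2*(1218*353)²))) = 7477477/((2*429954/(-6 + 429954 + 2*429954²))) = 7477477/((2*429954/(-6 + 429954 + 2*184860442116))) = 7477477/((2*429954/(-6 + 429954 + 369720884232))) = 7477477/((2*429954/369721314180)) = 7477477/((2*429954*(1/369721314180))) = 7477477/(71659/30810109515) = 7477477*(30810109515/71659) = 32911697895127665/10237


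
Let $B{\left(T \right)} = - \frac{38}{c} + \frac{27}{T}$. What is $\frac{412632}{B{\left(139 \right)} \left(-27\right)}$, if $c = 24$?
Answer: $\frac{25491488}{2317} \approx 11002.0$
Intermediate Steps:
$B{\left(T \right)} = - \frac{19}{12} + \frac{27}{T}$ ($B{\left(T \right)} = - \frac{38}{24} + \frac{27}{T} = \left(-38\right) \frac{1}{24} + \frac{27}{T} = - \frac{19}{12} + \frac{27}{T}$)
$\frac{412632}{B{\left(139 \right)} \left(-27\right)} = \frac{412632}{\left(- \frac{19}{12} + \frac{27}{139}\right) \left(-27\right)} = \frac{412632}{\left(- \frac{2317}{1668}\right) \left(-27\right)} = \frac{412632}{\frac{20853}{556}} = 412632 \cdot \frac{556}{20853} = \frac{25491488}{2317}$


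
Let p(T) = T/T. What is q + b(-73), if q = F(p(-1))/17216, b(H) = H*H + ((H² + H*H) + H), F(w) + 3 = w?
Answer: 136987711/8608 ≈ 15914.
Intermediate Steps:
p(T) = 1
F(w) = -3 + w
b(H) = H + 3*H² (b(H) = H² + ((H² + H²) + H) = H² + (2*H² + H) = H² + (H + 2*H²) = H + 3*H²)
q = -1/8608 (q = (-3 + 1)/17216 = -2*1/17216 = -1/8608 ≈ -0.00011617)
q + b(-73) = -1/8608 - 73*(1 + 3*(-73)) = -1/8608 - 73*(1 - 219) = -1/8608 - 73*(-218) = -1/8608 + 15914 = 136987711/8608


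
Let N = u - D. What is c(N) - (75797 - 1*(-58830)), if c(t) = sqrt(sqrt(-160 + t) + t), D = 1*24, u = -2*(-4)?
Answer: -134627 + 2*sqrt(-4 + I*sqrt(11)) ≈ -1.3463e+5 + 4.2886*I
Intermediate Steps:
u = 8
D = 24
N = -16 (N = 8 - 1*24 = 8 - 24 = -16)
c(t) = sqrt(t + sqrt(-160 + t))
c(N) - (75797 - 1*(-58830)) = sqrt(-16 + sqrt(-160 - 16)) - (75797 - 1*(-58830)) = sqrt(-16 + sqrt(-176)) - (75797 + 58830) = sqrt(-16 + 4*I*sqrt(11)) - 1*134627 = sqrt(-16 + 4*I*sqrt(11)) - 134627 = -134627 + sqrt(-16 + 4*I*sqrt(11))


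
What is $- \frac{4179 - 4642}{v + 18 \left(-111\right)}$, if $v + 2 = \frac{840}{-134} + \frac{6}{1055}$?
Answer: $- \frac{32727155}{141812698} \approx -0.23078$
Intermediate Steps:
$v = - \frac{584068}{70685}$ ($v = -2 + \left(\frac{840}{-134} + \frac{6}{1055}\right) = -2 + \left(840 \left(- \frac{1}{134}\right) + 6 \cdot \frac{1}{1055}\right) = -2 + \left(- \frac{420}{67} + \frac{6}{1055}\right) = -2 - \frac{442698}{70685} = - \frac{584068}{70685} \approx -8.263$)
$- \frac{4179 - 4642}{v + 18 \left(-111\right)} = - \frac{4179 - 4642}{- \frac{584068}{70685} + 18 \left(-111\right)} = - \frac{-463}{- \frac{584068}{70685} - 1998} = - \frac{-463}{- \frac{141812698}{70685}} = - \frac{\left(-463\right) \left(-70685\right)}{141812698} = \left(-1\right) \frac{32727155}{141812698} = - \frac{32727155}{141812698}$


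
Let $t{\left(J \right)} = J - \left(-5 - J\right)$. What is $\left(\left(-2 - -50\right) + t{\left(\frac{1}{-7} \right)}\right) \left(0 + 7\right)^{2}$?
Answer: $2583$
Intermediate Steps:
$t{\left(J \right)} = 5 + 2 J$ ($t{\left(J \right)} = J + \left(5 + J\right) = 5 + 2 J$)
$\left(\left(-2 - -50\right) + t{\left(\frac{1}{-7} \right)}\right) \left(0 + 7\right)^{2} = \left(\left(-2 - -50\right) + \left(5 + \frac{2}{-7}\right)\right) \left(0 + 7\right)^{2} = \left(\left(-2 + 50\right) + \left(5 + 2 \left(- \frac{1}{7}\right)\right)\right) 7^{2} = \left(48 + \left(5 - \frac{2}{7}\right)\right) 49 = \left(48 + \frac{33}{7}\right) 49 = \frac{369}{7} \cdot 49 = 2583$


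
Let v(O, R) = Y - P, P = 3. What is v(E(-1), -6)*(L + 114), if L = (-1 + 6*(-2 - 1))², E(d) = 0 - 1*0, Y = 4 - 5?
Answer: -1900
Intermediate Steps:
Y = -1
E(d) = 0 (E(d) = 0 + 0 = 0)
v(O, R) = -4 (v(O, R) = -1 - 1*3 = -1 - 3 = -4)
L = 361 (L = (-1 + 6*(-3))² = (-1 - 18)² = (-19)² = 361)
v(E(-1), -6)*(L + 114) = -4*(361 + 114) = -4*475 = -1900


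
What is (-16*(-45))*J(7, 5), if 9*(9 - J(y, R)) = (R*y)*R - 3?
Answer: -7280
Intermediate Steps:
J(y, R) = 28/3 - y*R²/9 (J(y, R) = 9 - ((R*y)*R - 3)/9 = 9 - (y*R² - 3)/9 = 9 - (-3 + y*R²)/9 = 9 + (⅓ - y*R²/9) = 28/3 - y*R²/9)
(-16*(-45))*J(7, 5) = (-16*(-45))*(28/3 - ⅑*7*5²) = 720*(28/3 - ⅑*7*25) = 720*(28/3 - 175/9) = 720*(-91/9) = -7280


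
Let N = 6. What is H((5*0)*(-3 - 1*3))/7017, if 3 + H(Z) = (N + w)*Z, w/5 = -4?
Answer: -1/2339 ≈ -0.00042753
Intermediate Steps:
w = -20 (w = 5*(-4) = -20)
H(Z) = -3 - 14*Z (H(Z) = -3 + (6 - 20)*Z = -3 - 14*Z)
H((5*0)*(-3 - 1*3))/7017 = (-3 - 14*5*0*(-3 - 1*3))/7017 = (-3 - 0*(-3 - 3))*(1/7017) = (-3 - 0*(-6))*(1/7017) = (-3 - 14*0)*(1/7017) = (-3 + 0)*(1/7017) = -3*1/7017 = -1/2339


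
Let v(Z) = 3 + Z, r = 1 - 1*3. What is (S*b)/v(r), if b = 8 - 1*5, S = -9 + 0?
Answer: -27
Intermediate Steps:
S = -9
r = -2 (r = 1 - 3 = -2)
b = 3 (b = 8 - 5 = 3)
(S*b)/v(r) = (-9*3)/(3 - 2) = -27/1 = -27*1 = -27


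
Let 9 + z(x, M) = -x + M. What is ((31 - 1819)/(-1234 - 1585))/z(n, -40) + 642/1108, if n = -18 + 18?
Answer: 43349499/76524574 ≈ 0.56648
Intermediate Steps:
n = 0
z(x, M) = -9 + M - x (z(x, M) = -9 + (-x + M) = -9 + (M - x) = -9 + M - x)
((31 - 1819)/(-1234 - 1585))/z(n, -40) + 642/1108 = ((31 - 1819)/(-1234 - 1585))/(-9 - 40 - 1*0) + 642/1108 = (-1788/(-2819))/(-9 - 40 + 0) + 642*(1/1108) = -1788*(-1/2819)/(-49) + 321/554 = (1788/2819)*(-1/49) + 321/554 = -1788/138131 + 321/554 = 43349499/76524574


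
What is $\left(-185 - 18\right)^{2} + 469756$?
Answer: $510965$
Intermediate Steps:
$\left(-185 - 18\right)^{2} + 469756 = \left(-203\right)^{2} + 469756 = 41209 + 469756 = 510965$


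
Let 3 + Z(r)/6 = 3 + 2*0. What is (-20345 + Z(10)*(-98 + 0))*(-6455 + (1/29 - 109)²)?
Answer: -92711046025/841 ≈ -1.1024e+8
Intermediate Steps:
Z(r) = 0 (Z(r) = -18 + 6*(3 + 2*0) = -18 + 6*(3 + 0) = -18 + 6*3 = -18 + 18 = 0)
(-20345 + Z(10)*(-98 + 0))*(-6455 + (1/29 - 109)²) = (-20345 + 0*(-98 + 0))*(-6455 + (1/29 - 109)²) = (-20345 + 0*(-98))*(-6455 + (1/29 - 109)²) = (-20345 + 0)*(-6455 + (-3160/29)²) = -20345*(-6455 + 9985600/841) = -20345*4556945/841 = -92711046025/841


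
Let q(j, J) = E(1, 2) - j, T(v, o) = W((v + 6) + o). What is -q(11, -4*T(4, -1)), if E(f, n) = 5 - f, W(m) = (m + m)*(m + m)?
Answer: 7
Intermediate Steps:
W(m) = 4*m² (W(m) = (2*m)*(2*m) = 4*m²)
T(v, o) = 4*(6 + o + v)² (T(v, o) = 4*((v + 6) + o)² = 4*((6 + v) + o)² = 4*(6 + o + v)²)
q(j, J) = 4 - j (q(j, J) = (5 - 1*1) - j = (5 - 1) - j = 4 - j)
-q(11, -4*T(4, -1)) = -(4 - 1*11) = -(4 - 11) = -1*(-7) = 7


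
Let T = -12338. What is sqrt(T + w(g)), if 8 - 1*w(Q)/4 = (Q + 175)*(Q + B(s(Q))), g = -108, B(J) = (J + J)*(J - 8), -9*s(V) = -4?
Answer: sqrt(1493470)/9 ≈ 135.79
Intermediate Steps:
s(V) = 4/9 (s(V) = -1/9*(-4) = 4/9)
B(J) = 2*J*(-8 + J) (B(J) = (2*J)*(-8 + J) = 2*J*(-8 + J))
w(Q) = 32 - 4*(175 + Q)*(-544/81 + Q) (w(Q) = 32 - 4*(Q + 175)*(Q + 2*(4/9)*(-8 + 4/9)) = 32 - 4*(175 + Q)*(Q + 2*(4/9)*(-68/9)) = 32 - 4*(175 + Q)*(Q - 544/81) = 32 - 4*(175 + Q)*(-544/81 + Q))
sqrt(T + w(g)) = sqrt(-12338 + (383392/81 - 4*(-108)**2 - 54524/81*(-108))) = sqrt(-12338 + (383392/81 - 4*11664 + 218096/3)) = sqrt(-12338 + (383392/81 - 46656 + 218096/3)) = sqrt(-12338 + 2492848/81) = sqrt(1493470/81) = sqrt(1493470)/9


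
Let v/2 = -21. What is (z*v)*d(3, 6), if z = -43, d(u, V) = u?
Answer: 5418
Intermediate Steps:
v = -42 (v = 2*(-21) = -42)
(z*v)*d(3, 6) = -43*(-42)*3 = 1806*3 = 5418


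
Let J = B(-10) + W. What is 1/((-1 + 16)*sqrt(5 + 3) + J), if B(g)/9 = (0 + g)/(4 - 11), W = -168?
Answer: -1267/181866 - 245*sqrt(2)/181866 ≈ -0.0088718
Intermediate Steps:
B(g) = -9*g/7 (B(g) = 9*((0 + g)/(4 - 11)) = 9*(g/(-7)) = 9*(g*(-1/7)) = 9*(-g/7) = -9*g/7)
J = -1086/7 (J = -9/7*(-10) - 168 = 90/7 - 168 = -1086/7 ≈ -155.14)
1/((-1 + 16)*sqrt(5 + 3) + J) = 1/((-1 + 16)*sqrt(5 + 3) - 1086/7) = 1/(15*sqrt(8) - 1086/7) = 1/(15*(2*sqrt(2)) - 1086/7) = 1/(30*sqrt(2) - 1086/7) = 1/(-1086/7 + 30*sqrt(2))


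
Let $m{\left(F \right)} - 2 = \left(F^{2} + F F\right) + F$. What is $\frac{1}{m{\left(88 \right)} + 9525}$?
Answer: $\frac{1}{25103} \approx 3.9836 \cdot 10^{-5}$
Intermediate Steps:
$m{\left(F \right)} = 2 + F + 2 F^{2}$ ($m{\left(F \right)} = 2 + \left(\left(F^{2} + F F\right) + F\right) = 2 + \left(\left(F^{2} + F^{2}\right) + F\right) = 2 + \left(2 F^{2} + F\right) = 2 + \left(F + 2 F^{2}\right) = 2 + F + 2 F^{2}$)
$\frac{1}{m{\left(88 \right)} + 9525} = \frac{1}{\left(2 + 88 + 2 \cdot 88^{2}\right) + 9525} = \frac{1}{\left(2 + 88 + 2 \cdot 7744\right) + 9525} = \frac{1}{\left(2 + 88 + 15488\right) + 9525} = \frac{1}{15578 + 9525} = \frac{1}{25103}$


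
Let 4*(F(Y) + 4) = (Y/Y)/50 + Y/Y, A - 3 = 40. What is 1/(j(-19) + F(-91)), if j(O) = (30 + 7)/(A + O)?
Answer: -300/661 ≈ -0.45386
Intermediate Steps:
A = 43 (A = 3 + 40 = 43)
F(Y) = -749/200 (F(Y) = -4 + ((Y/Y)/50 + Y/Y)/4 = -4 + (1*(1/50) + 1)/4 = -4 + (1/50 + 1)/4 = -4 + (¼)*(51/50) = -4 + 51/200 = -749/200)
j(O) = 37/(43 + O) (j(O) = (30 + 7)/(43 + O) = 37/(43 + O))
1/(j(-19) + F(-91)) = 1/(37/(43 - 19) - 749/200) = 1/(37/24 - 749/200) = 1/(-661/300) = -300/661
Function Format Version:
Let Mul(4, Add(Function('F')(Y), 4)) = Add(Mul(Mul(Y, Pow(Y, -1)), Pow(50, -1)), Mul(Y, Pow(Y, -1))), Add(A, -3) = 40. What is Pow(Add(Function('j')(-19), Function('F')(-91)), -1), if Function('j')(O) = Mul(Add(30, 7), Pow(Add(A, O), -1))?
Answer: Rational(-300, 661) ≈ -0.45386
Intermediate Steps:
A = 43 (A = Add(3, 40) = 43)
Function('F')(Y) = Rational(-749, 200) (Function('F')(Y) = Add(-4, Mul(Rational(1, 4), Add(Mul(Mul(Y, Pow(Y, -1)), Pow(50, -1)), Mul(Y, Pow(Y, -1))))) = Add(-4, Mul(Rational(1, 4), Add(Mul(1, Rational(1, 50)), 1))) = Add(-4, Mul(Rational(1, 4), Add(Rational(1, 50), 1))) = Add(-4, Mul(Rational(1, 4), Rational(51, 50))) = Add(-4, Rational(51, 200)) = Rational(-749, 200))
Function('j')(O) = Mul(37, Pow(Add(43, O), -1)) (Function('j')(O) = Mul(Add(30, 7), Pow(Add(43, O), -1)) = Mul(37, Pow(Add(43, O), -1)))
Pow(Add(Function('j')(-19), Function('F')(-91)), -1) = Pow(Add(Mul(37, Pow(Add(43, -19), -1)), Rational(-749, 200)), -1) = Pow(Add(Mul(37, Pow(24, -1)), Rational(-749, 200)), -1) = Pow(Add(Mul(37, Rational(1, 24)), Rational(-749, 200)), -1) = Pow(Add(Rational(37, 24), Rational(-749, 200)), -1) = Pow(Rational(-661, 300), -1) = Rational(-300, 661)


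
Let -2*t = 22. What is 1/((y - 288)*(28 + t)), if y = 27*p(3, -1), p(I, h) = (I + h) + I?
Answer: -1/2601 ≈ -0.00038447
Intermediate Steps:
t = -11 (t = -1/2*22 = -11)
p(I, h) = h + 2*I
y = 135 (y = 27*(-1 + 2*3) = 27*(-1 + 6) = 27*5 = 135)
1/((y - 288)*(28 + t)) = 1/((135 - 288)*(28 - 11)) = 1/(-153*17) = 1/(-2601) = -1/2601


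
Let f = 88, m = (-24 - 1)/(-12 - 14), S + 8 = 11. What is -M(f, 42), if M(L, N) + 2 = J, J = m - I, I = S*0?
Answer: 27/26 ≈ 1.0385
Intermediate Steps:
S = 3 (S = -8 + 11 = 3)
I = 0 (I = 3*0 = 0)
m = 25/26 (m = -25/(-26) = -25*(-1/26) = 25/26 ≈ 0.96154)
J = 25/26 (J = 25/26 - 1*0 = 25/26 + 0 = 25/26 ≈ 0.96154)
M(L, N) = -27/26 (M(L, N) = -2 + 25/26 = -27/26)
-M(f, 42) = -1*(-27/26) = 27/26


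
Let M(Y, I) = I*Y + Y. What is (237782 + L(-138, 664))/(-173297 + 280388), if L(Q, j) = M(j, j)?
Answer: 679342/107091 ≈ 6.3436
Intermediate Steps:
M(Y, I) = Y + I*Y
L(Q, j) = j*(1 + j)
(237782 + L(-138, 664))/(-173297 + 280388) = (237782 + 664*(1 + 664))/(-173297 + 280388) = (237782 + 664*665)/107091 = (237782 + 441560)*(1/107091) = 679342*(1/107091) = 679342/107091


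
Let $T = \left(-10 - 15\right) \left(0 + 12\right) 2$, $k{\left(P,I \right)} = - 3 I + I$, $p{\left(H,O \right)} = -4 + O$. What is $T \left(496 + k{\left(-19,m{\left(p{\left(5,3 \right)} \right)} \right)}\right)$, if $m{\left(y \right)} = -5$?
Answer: $-303600$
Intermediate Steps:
$k{\left(P,I \right)} = - 2 I$
$T = -600$ ($T = \left(-25\right) 12 \cdot 2 = \left(-300\right) 2 = -600$)
$T \left(496 + k{\left(-19,m{\left(p{\left(5,3 \right)} \right)} \right)}\right) = - 600 \left(496 - -10\right) = - 600 \left(496 + 10\right) = \left(-600\right) 506 = -303600$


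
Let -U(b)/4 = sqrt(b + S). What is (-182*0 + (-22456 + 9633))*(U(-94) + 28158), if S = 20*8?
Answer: -361070034 + 51292*sqrt(66) ≈ -3.6065e+8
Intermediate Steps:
S = 160
U(b) = -4*sqrt(160 + b) (U(b) = -4*sqrt(b + 160) = -4*sqrt(160 + b))
(-182*0 + (-22456 + 9633))*(U(-94) + 28158) = (-182*0 + (-22456 + 9633))*(-4*sqrt(160 - 94) + 28158) = (0 - 12823)*(-4*sqrt(66) + 28158) = -12823*(28158 - 4*sqrt(66)) = -361070034 + 51292*sqrt(66)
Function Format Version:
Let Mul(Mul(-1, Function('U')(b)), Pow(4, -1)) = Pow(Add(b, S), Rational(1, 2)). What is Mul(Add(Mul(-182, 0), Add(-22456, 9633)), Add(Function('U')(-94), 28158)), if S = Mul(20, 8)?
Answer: Add(-361070034, Mul(51292, Pow(66, Rational(1, 2)))) ≈ -3.6065e+8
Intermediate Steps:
S = 160
Function('U')(b) = Mul(-4, Pow(Add(160, b), Rational(1, 2))) (Function('U')(b) = Mul(-4, Pow(Add(b, 160), Rational(1, 2))) = Mul(-4, Pow(Add(160, b), Rational(1, 2))))
Mul(Add(Mul(-182, 0), Add(-22456, 9633)), Add(Function('U')(-94), 28158)) = Mul(Add(Mul(-182, 0), Add(-22456, 9633)), Add(Mul(-4, Pow(Add(160, -94), Rational(1, 2))), 28158)) = Mul(Add(0, -12823), Add(Mul(-4, Pow(66, Rational(1, 2))), 28158)) = Mul(-12823, Add(28158, Mul(-4, Pow(66, Rational(1, 2))))) = Add(-361070034, Mul(51292, Pow(66, Rational(1, 2))))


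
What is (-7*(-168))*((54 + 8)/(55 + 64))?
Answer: 10416/17 ≈ 612.71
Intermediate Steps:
(-7*(-168))*((54 + 8)/(55 + 64)) = 1176*(62/119) = 10416/17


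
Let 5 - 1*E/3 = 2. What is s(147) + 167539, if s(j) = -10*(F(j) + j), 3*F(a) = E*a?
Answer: 161659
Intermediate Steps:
E = 9 (E = 15 - 3*2 = 15 - 6 = 9)
F(a) = 3*a (F(a) = (9*a)/3 = 3*a)
s(j) = -40*j (s(j) = -10*(3*j + j) = -40*j)
s(147) + 167539 = -40*147 + 167539 = -5880 + 167539 = 161659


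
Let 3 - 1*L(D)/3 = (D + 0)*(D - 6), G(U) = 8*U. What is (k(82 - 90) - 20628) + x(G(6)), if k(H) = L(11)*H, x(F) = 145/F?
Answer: -930095/48 ≈ -19377.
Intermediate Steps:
L(D) = 9 - 3*D*(-6 + D) (L(D) = 9 - 3*(D + 0)*(D - 6) = 9 - 3*D*(-6 + D))
k(H) = -156*H (k(H) = (9 - 3*11² + 18*11)*H = (9 - 3*121 + 198)*H = (9 - 363 + 198)*H = -156*H)
(k(82 - 90) - 20628) + x(G(6)) = (-156*(82 - 90) - 20628) + 145/((8*6)) = (-156*(-8) - 20628) + 145/48 = (1248 - 20628) + 145*(1/48) = -19380 + 145/48 = -930095/48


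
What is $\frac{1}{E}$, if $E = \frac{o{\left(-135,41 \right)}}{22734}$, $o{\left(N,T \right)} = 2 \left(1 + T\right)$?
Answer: $\frac{3789}{14} \approx 270.64$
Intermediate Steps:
$o{\left(N,T \right)} = 2 + 2 T$
$E = \frac{14}{3789}$ ($E = \frac{2 + 2 \cdot 41}{22734} = \left(2 + 82\right) \frac{1}{22734} = 84 \cdot \frac{1}{22734} = \frac{14}{3789} \approx 0.0036949$)
$\frac{1}{E} = \frac{1}{\frac{14}{3789}} = \frac{3789}{14}$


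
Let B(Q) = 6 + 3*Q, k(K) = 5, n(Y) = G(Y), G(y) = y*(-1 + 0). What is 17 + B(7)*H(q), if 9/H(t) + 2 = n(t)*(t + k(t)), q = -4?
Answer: 277/2 ≈ 138.50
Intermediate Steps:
G(y) = -y (G(y) = y*(-1) = -y)
n(Y) = -Y
H(t) = 9/(-2 - t*(5 + t)) (H(t) = 9/(-2 + (-t)*(t + 5)) = 9/(-2 + (-t)*(5 + t)) = 9/(-2 - t*(5 + t)))
17 + B(7)*H(q) = 17 + (6 + 3*7)*(9/(-2 - 1*(-4)**2 - 5*(-4))) = 17 + (6 + 21)*(9/(-2 - 1*16 + 20)) = 17 + 27*(9/(-2 - 16 + 20)) = 17 + 27*(9/2) = 17 + 243/2 = 277/2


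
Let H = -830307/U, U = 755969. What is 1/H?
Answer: -755969/830307 ≈ -0.91047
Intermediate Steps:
H = -830307/755969 ≈ -1.0983
1/H = 1/(-830307/755969) = -755969/830307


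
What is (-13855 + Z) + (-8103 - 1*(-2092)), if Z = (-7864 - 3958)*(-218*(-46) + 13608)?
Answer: -279444658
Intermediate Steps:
Z = -279424792 (Z = -11822*(10028 + 13608) = -11822*23636 = -279424792)
(-13855 + Z) + (-8103 - 1*(-2092)) = (-13855 - 279424792) + (-8103 - 1*(-2092)) = -279438647 + (-8103 + 2092) = -279438647 - 6011 = -279444658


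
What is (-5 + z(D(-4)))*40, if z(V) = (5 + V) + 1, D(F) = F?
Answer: -120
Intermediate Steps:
z(V) = 6 + V
(-5 + z(D(-4)))*40 = (-5 + (6 - 4))*40 = (-5 + 2)*40 = -3*40 = -120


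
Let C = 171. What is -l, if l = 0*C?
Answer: 0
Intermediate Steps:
l = 0 (l = 0*171 = 0)
-l = -1*0 = 0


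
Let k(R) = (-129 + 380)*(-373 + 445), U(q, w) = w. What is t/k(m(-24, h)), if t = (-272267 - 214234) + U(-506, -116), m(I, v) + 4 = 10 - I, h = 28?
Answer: -486617/18072 ≈ -26.927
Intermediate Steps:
m(I, v) = 6 - I (m(I, v) = -4 + (10 - I) = 6 - I)
k(R) = 18072 (k(R) = 251*72 = 18072)
t = -486617 (t = (-272267 - 214234) - 116 = -486501 - 116 = -486617)
t/k(m(-24, h)) = -486617/18072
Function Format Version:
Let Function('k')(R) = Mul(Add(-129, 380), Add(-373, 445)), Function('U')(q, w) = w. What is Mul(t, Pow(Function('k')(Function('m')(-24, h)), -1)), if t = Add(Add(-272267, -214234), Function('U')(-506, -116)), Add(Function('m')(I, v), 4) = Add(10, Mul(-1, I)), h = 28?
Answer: Rational(-486617, 18072) ≈ -26.927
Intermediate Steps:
Function('m')(I, v) = Add(6, Mul(-1, I)) (Function('m')(I, v) = Add(-4, Add(10, Mul(-1, I))) = Add(6, Mul(-1, I)))
Function('k')(R) = 18072 (Function('k')(R) = Mul(251, 72) = 18072)
t = -486617 (t = Add(Add(-272267, -214234), -116) = Add(-486501, -116) = -486617)
Mul(t, Pow(Function('k')(Function('m')(-24, h)), -1)) = Mul(-486617, Pow(18072, -1)) = Mul(-486617, Rational(1, 18072)) = Rational(-486617, 18072)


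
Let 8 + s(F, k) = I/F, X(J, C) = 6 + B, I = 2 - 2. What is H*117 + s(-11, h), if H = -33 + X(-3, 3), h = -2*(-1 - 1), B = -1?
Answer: -3284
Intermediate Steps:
I = 0
h = 4 (h = -2*(-2) = 4)
X(J, C) = 5 (X(J, C) = 6 - 1 = 5)
s(F, k) = -8 (s(F, k) = -8 + 0/F = -8 + 0 = -8)
H = -28 (H = -33 + 5 = -28)
H*117 + s(-11, h) = -28*117 - 8 = -3276 - 8 = -3284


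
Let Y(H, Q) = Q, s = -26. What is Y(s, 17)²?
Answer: 289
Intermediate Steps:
Y(s, 17)² = 17² = 289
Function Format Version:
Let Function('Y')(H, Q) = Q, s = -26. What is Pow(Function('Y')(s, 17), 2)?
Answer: 289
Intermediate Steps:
Pow(Function('Y')(s, 17), 2) = Pow(17, 2) = 289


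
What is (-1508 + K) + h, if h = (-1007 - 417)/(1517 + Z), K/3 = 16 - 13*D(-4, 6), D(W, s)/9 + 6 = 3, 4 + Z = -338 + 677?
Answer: -188797/463 ≈ -407.77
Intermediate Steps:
Z = 335 (Z = -4 + (-338 + 677) = -4 + 339 = 335)
D(W, s) = -27 (D(W, s) = -54 + 9*3 = -54 + 27 = -27)
K = 1101 (K = 3*(16 - 13*(-27)) = 3*(16 + 351) = 3*367 = 1101)
h = -356/463 (h = (-1007 - 417)/(1517 + 335) = -1424/1852 = -1424*1/1852 = -356/463 ≈ -0.76890)
(-1508 + K) + h = (-1508 + 1101) - 356/463 = -407 - 356/463 = -188797/463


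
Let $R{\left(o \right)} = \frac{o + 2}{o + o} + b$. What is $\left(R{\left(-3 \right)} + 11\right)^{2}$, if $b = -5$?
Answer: $\frac{1369}{36} \approx 38.028$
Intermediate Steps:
$R{\left(o \right)} = -5 + \frac{2 + o}{2 o}$ ($R{\left(o \right)} = \frac{o + 2}{o + o} - 5 = \frac{2 + o}{2 o} - 5 = -5 + \frac{2 + o}{2 o}$)
$\left(R{\left(-3 \right)} + 11\right)^{2} = \left(\left(- \frac{9}{2} + \frac{1}{-3}\right) + 11\right)^{2} = \left(\left(- \frac{9}{2} - \frac{1}{3}\right) + 11\right)^{2} = \left(- \frac{29}{6} + 11\right)^{2} = \left(\frac{37}{6}\right)^{2} = \frac{1369}{36}$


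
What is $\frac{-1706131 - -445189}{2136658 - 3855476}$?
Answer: $\frac{630471}{859409} \approx 0.73361$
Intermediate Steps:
$\frac{-1706131 - -445189}{2136658 - 3855476} = \frac{-1706131 + \left(-816460 + 1261649\right)}{-1718818} = \left(-1706131 + 445189\right) \left(- \frac{1}{1718818}\right) = \left(-1260942\right) \left(- \frac{1}{1718818}\right) = \frac{630471}{859409}$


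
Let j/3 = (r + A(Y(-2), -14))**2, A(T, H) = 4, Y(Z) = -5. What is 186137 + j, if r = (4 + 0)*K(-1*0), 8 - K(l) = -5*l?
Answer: 190025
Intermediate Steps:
K(l) = 8 + 5*l (K(l) = 8 - (-5)*l = 8 + 5*l)
r = 32 (r = (4 + 0)*(8 + 5*(-1*0)) = 4*(8 + 5*0) = 4*(8 + 0) = 4*8 = 32)
j = 3888 (j = 3*(32 + 4)**2 = 3*36**2 = 3*1296 = 3888)
186137 + j = 186137 + 3888 = 190025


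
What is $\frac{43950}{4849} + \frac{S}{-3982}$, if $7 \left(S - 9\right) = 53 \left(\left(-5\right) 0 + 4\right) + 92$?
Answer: $\frac{1223282717}{135161026} \approx 9.0506$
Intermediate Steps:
$S = \frac{367}{7}$ ($S = 9 + \frac{53 \left(\left(-5\right) 0 + 4\right) + 92}{7} = 9 + \frac{53 \left(0 + 4\right) + 92}{7} = 9 + \frac{53 \cdot 4 + 92}{7} = 9 + \frac{212 + 92}{7} = 9 + \frac{1}{7} \cdot 304 = 9 + \frac{304}{7} = \frac{367}{7} \approx 52.429$)
$\frac{43950}{4849} + \frac{S}{-3982} = \frac{43950}{4849} + \frac{367}{7 \left(-3982\right)} = 43950 \cdot \frac{1}{4849} + \frac{367}{7} \left(- \frac{1}{3982}\right) = \frac{43950}{4849} - \frac{367}{27874} = \frac{1223282717}{135161026}$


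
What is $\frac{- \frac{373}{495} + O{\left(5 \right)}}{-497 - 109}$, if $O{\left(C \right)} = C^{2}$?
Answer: $- \frac{6001}{149985} \approx -0.040011$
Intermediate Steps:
$\frac{- \frac{373}{495} + O{\left(5 \right)}}{-497 - 109} = \frac{- \frac{373}{495} + 5^{2}}{-497 - 109} = \frac{\left(-373\right) \frac{1}{495} + 25}{-606} = \left(- \frac{373}{495} + 25\right) \left(- \frac{1}{606}\right) = \frac{12002}{495} \left(- \frac{1}{606}\right) = - \frac{6001}{149985}$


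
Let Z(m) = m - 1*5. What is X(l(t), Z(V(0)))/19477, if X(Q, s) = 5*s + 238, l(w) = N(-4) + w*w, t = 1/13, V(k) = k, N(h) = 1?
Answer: 213/19477 ≈ 0.010936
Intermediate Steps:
Z(m) = -5 + m (Z(m) = m - 5 = -5 + m)
t = 1/13 ≈ 0.076923
l(w) = 1 + w² (l(w) = 1 + w*w = 1 + w²)
X(Q, s) = 238 + 5*s
X(l(t), Z(V(0)))/19477 = (238 + 5*(-5 + 0))/19477 = (238 + 5*(-5))*(1/19477) = (238 - 25)*(1/19477) = 213*(1/19477) = 213/19477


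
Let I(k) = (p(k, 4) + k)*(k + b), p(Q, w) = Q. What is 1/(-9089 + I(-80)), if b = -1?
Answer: 1/3871 ≈ 0.00025833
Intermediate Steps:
I(k) = 2*k*(-1 + k) (I(k) = (k + k)*(k - 1) = (2*k)*(-1 + k) = 2*k*(-1 + k))
1/(-9089 + I(-80)) = 1/(-9089 + 2*(-80)*(-1 - 80)) = 1/(-9089 + 2*(-80)*(-81)) = 1/(-9089 + 12960) = 1/3871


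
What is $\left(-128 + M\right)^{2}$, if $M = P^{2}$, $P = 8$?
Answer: $4096$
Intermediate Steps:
$M = 64$ ($M = 8^{2} = 64$)
$\left(-128 + M\right)^{2} = \left(-128 + 64\right)^{2} = \left(-64\right)^{2} = 4096$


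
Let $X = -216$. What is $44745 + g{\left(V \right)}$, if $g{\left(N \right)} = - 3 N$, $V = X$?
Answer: $45393$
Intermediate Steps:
$V = -216$
$44745 + g{\left(V \right)} = 44745 - -648 = 44745 + 648 = 45393$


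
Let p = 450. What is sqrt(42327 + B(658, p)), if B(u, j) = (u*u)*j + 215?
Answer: sqrt(194876342) ≈ 13960.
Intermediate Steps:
B(u, j) = 215 + j*u**2 (B(u, j) = u**2*j + 215 = j*u**2 + 215 = 215 + j*u**2)
sqrt(42327 + B(658, p)) = sqrt(42327 + (215 + 450*658**2)) = sqrt(42327 + (215 + 450*432964)) = sqrt(42327 + (215 + 194833800)) = sqrt(42327 + 194834015) = sqrt(194876342)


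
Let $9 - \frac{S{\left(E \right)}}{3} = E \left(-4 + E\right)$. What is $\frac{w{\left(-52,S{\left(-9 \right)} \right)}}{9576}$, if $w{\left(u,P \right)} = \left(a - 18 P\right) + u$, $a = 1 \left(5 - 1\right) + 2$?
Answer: $\frac{2893}{4788} \approx 0.60422$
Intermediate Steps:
$S{\left(E \right)} = 27 - 3 E \left(-4 + E\right)$
$a = 6$ ($a = 1 \cdot 4 + 2 = 4 + 2 = 6$)
$w{\left(u,P \right)} = 6 + u - 18 P$ ($w{\left(u,P \right)} = \left(6 - 18 P\right) + u = 6 + u - 18 P$)
$\frac{w{\left(-52,S{\left(-9 \right)} \right)}}{9576} = \frac{6 - 52 - 18 \left(27 - 3 \left(-9\right)^{2} + 12 \left(-9\right)\right)}{9576} = \left(6 - 52 - 18 \left(27 - 243 - 108\right)\right) \frac{1}{9576} = \left(6 - 52 - -5832\right) \frac{1}{9576} = \left(6 - 52 + 5832\right) \frac{1}{9576} = 5786 \cdot \frac{1}{9576} = \frac{2893}{4788}$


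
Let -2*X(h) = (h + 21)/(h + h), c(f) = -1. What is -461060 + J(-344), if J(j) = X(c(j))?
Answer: -461055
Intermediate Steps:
X(h) = -(21 + h)/(4*h) (X(h) = -(h + 21)/(2*(h + h)) = -(21 + h)/(2*(2*h)) = -(21 + h)*1/(2*h)/2 = -(21 + h)/(4*h))
J(j) = 5 (J(j) = (1/4)*(-21 - 1*(-1))/(-1) = (1/4)*(-1)*(-21 + 1) = (1/4)*(-1)*(-20) = 5)
-461060 + J(-344) = -461060 + 5 = -461055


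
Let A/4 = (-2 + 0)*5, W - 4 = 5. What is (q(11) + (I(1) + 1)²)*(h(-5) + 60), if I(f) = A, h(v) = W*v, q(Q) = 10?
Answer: 22965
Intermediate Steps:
W = 9 (W = 4 + 5 = 9)
A = -40 (A = 4*((-2 + 0)*5) = 4*(-2*5) = 4*(-10) = -40)
h(v) = 9*v
I(f) = -40
(q(11) + (I(1) + 1)²)*(h(-5) + 60) = (10 + (-40 + 1)²)*(9*(-5) + 60) = (10 + (-39)²)*(-45 + 60) = (10 + 1521)*15 = 1531*15 = 22965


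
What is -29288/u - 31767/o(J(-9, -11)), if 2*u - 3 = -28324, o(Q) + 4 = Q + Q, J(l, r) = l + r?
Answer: 902250551/1246124 ≈ 724.05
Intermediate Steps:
o(Q) = -4 + 2*Q (o(Q) = -4 + (Q + Q) = -4 + 2*Q)
u = -28321/2 (u = 3/2 + (½)*(-28324) = 3/2 - 14162 = -28321/2 ≈ -14161.)
-29288/u - 31767/o(J(-9, -11)) = -29288/(-28321/2) - 31767/(-4 + 2*(-9 - 11)) = -29288*(-2/28321) - 31767/(-4 + 2*(-20)) = 58576/28321 - 31767/(-4 - 40) = 58576/28321 - 31767/(-44) = 58576/28321 - 31767*(-1/44) = 58576/28321 + 31767/44 = 902250551/1246124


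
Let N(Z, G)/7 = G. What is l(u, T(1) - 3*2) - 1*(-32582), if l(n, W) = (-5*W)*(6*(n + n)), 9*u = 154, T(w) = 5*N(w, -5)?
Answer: 655226/3 ≈ 2.1841e+5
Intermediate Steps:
N(Z, G) = 7*G
T(w) = -175 (T(w) = 5*(7*(-5)) = 5*(-35) = -175)
u = 154/9 (u = (⅑)*154 = 154/9 ≈ 17.111)
l(n, W) = -60*W*n (l(n, W) = (-5*W)*(6*(2*n)) = (-5*W)*(12*n) = -60*W*n)
l(u, T(1) - 3*2) - 1*(-32582) = -60*(-175 - 3*2)*154/9 - 1*(-32582) = -60*(-175 - 6)*154/9 + 32582 = -60*(-181)*154/9 + 32582 = 557480/3 + 32582 = 655226/3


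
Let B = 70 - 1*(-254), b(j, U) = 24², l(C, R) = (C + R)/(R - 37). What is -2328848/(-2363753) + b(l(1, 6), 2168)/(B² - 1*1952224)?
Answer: 268787393036/272902375109 ≈ 0.98492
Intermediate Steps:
l(C, R) = (C + R)/(-37 + R)
b(j, U) = 576
B = 324 (B = 70 + 254 = 324)
-2328848/(-2363753) + b(l(1, 6), 2168)/(B² - 1*1952224) = -2328848/(-2363753) + 576/(324² - 1*1952224) = -2328848*(-1/2363753) + 576/(104976 - 1952224) = 2328848/2363753 + 576/(-1847248) = 2328848/2363753 + 576*(-1/1847248) = 2328848/2363753 - 36/115453 = 268787393036/272902375109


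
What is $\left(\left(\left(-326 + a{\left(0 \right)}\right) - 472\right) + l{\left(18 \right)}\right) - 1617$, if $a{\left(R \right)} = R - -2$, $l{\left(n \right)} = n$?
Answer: $-2395$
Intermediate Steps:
$a{\left(R \right)} = 2 + R$ ($a{\left(R \right)} = R + 2 = 2 + R$)
$\left(\left(\left(-326 + a{\left(0 \right)}\right) - 472\right) + l{\left(18 \right)}\right) - 1617 = \left(\left(\left(-326 + \left(2 + 0\right)\right) - 472\right) + 18\right) - 1617 = \left(\left(\left(-326 + 2\right) - 472\right) + 18\right) - 1617 = \left(\left(-324 - 472\right) + 18\right) - 1617 = \left(-796 + 18\right) - 1617 = -778 - 1617 = -2395$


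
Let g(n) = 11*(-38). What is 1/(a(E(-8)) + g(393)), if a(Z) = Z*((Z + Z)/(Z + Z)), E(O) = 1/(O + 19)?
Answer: -11/4597 ≈ -0.0023929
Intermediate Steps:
g(n) = -418
E(O) = 1/(19 + O)
a(Z) = Z (a(Z) = Z*((2*Z)/((2*Z))) = Z*((2*Z)*(1/(2*Z))) = Z*1 = Z)
1/(a(E(-8)) + g(393)) = 1/(1/(19 - 8) - 418) = 1/(1/11 - 418) = 1/(-4597/11) = -11/4597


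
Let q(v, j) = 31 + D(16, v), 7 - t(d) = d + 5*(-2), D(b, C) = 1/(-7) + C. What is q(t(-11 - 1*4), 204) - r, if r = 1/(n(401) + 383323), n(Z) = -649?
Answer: 168376553/2678718 ≈ 62.857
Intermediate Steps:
D(b, C) = -⅐ + C
r = 1/382674 (r = 1/(-649 + 383323) = 1/382674 ≈ 2.6132e-6)
t(d) = 17 - d (t(d) = 7 - (d + 5*(-2)) = 7 - (d - 10) = 7 - (-10 + d) = 7 + (10 - d) = 17 - d)
q(v, j) = 216/7 + v (q(v, j) = 31 + (-⅐ + v) = 216/7 + v)
q(t(-11 - 1*4), 204) - r = (216/7 + (17 - (-11 - 1*4))) - 1*1/382674 = (216/7 + (17 - (-11 - 4))) - 1/382674 = (216/7 + (17 - 1*(-15))) - 1/382674 = (216/7 + (17 + 15)) - 1/382674 = (216/7 + 32) - 1/382674 = 440/7 - 1/382674 = 168376553/2678718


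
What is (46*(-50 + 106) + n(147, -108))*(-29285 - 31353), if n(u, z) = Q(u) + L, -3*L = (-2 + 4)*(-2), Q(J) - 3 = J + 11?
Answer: -498141170/3 ≈ -1.6605e+8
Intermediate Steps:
Q(J) = 14 + J (Q(J) = 3 + (J + 11) = 3 + (11 + J) = 14 + J)
L = 4/3 (L = -(-2 + 4)*(-2)/3 = -2*(-2)/3 = -1/3*(-4) = 4/3 ≈ 1.3333)
n(u, z) = 46/3 + u (n(u, z) = (14 + u) + 4/3 = 46/3 + u)
(46*(-50 + 106) + n(147, -108))*(-29285 - 31353) = (46*(-50 + 106) + (46/3 + 147))*(-29285 - 31353) = (46*56 + 487/3)*(-60638) = (2576 + 487/3)*(-60638) = (8215/3)*(-60638) = -498141170/3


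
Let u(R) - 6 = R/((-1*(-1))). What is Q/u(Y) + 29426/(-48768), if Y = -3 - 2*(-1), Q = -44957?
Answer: -1096305053/121920 ≈ -8992.0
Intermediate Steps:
Y = -1 (Y = -3 + 2 = -1)
u(R) = 6 + R (u(R) = 6 + R/((-1*(-1))) = 6 + R/1 = 6 + R*1 = 6 + R)
Q/u(Y) + 29426/(-48768) = -44957/(6 - 1) + 29426/(-48768) = -44957/5 + 29426*(-1/48768) = -44957*1/5 - 14713/24384 = -44957/5 - 14713/24384 = -1096305053/121920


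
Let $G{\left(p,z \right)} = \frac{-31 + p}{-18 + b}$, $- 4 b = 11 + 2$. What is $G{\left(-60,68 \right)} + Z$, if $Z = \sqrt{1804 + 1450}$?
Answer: $\frac{364}{85} + \sqrt{3254} \approx 61.326$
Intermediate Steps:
$b = - \frac{13}{4}$ ($b = - \frac{11 + 2}{4} = \left(- \frac{1}{4}\right) 13 = - \frac{13}{4} \approx -3.25$)
$G{\left(p,z \right)} = \frac{124}{85} - \frac{4 p}{85}$ ($G{\left(p,z \right)} = \frac{-31 + p}{-18 - \frac{13}{4}} = \frac{-31 + p}{- \frac{85}{4}} = \left(-31 + p\right) \left(- \frac{4}{85}\right) = \frac{124}{85} - \frac{4 p}{85}$)
$Z = \sqrt{3254} \approx 57.044$
$G{\left(-60,68 \right)} + Z = \left(\frac{124}{85} - - \frac{48}{17}\right) + \sqrt{3254} = \left(\frac{124}{85} + \frac{48}{17}\right) + \sqrt{3254} = \frac{364}{85} + \sqrt{3254}$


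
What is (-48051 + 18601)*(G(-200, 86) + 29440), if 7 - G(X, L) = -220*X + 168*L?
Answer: 854079450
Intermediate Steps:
G(X, L) = 7 - 168*L + 220*X (G(X, L) = 7 - (-220*X + 168*L) = 7 + (-168*L + 220*X) = 7 - 168*L + 220*X)
(-48051 + 18601)*(G(-200, 86) + 29440) = (-48051 + 18601)*((7 - 168*86 + 220*(-200)) + 29440) = -29450*((7 - 14448 - 44000) + 29440) = -29450*(-58441 + 29440) = -29450*(-29001) = 854079450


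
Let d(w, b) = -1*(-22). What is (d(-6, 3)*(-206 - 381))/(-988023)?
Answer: 12914/988023 ≈ 0.013071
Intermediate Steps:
d(w, b) = 22
(d(-6, 3)*(-206 - 381))/(-988023) = (22*(-206 - 381))/(-988023) = (22*(-587))*(-1/988023) = -12914*(-1/988023) = 12914/988023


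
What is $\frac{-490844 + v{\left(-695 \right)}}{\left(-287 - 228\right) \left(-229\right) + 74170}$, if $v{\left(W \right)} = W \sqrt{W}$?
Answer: $- \frac{490844}{192105} - \frac{139 i \sqrt{695}}{38421} \approx -2.5551 - 0.095376 i$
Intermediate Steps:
$v{\left(W \right)} = W^{\frac{3}{2}}$
$\frac{-490844 + v{\left(-695 \right)}}{\left(-287 - 228\right) \left(-229\right) + 74170} = \frac{-490844 + \left(-695\right)^{\frac{3}{2}}}{\left(-287 - 228\right) \left(-229\right) + 74170} = \frac{-490844 - 695 i \sqrt{695}}{\left(-515\right) \left(-229\right) + 74170} = \frac{-490844 - 695 i \sqrt{695}}{117935 + 74170} = \frac{-490844 - 695 i \sqrt{695}}{192105} = \left(-490844 - 695 i \sqrt{695}\right) \frac{1}{192105} = - \frac{490844}{192105} - \frac{139 i \sqrt{695}}{38421}$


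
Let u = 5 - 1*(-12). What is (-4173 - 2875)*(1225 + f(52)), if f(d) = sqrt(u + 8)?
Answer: -8669040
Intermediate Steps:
u = 17 (u = 5 + 12 = 17)
f(d) = 5 (f(d) = sqrt(17 + 8) = sqrt(25) = 5)
(-4173 - 2875)*(1225 + f(52)) = (-4173 - 2875)*(1225 + 5) = -7048*1230 = -8669040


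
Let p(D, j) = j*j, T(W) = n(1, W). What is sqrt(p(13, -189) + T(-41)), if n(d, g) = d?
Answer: sqrt(35722) ≈ 189.00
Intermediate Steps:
T(W) = 1
p(D, j) = j**2
sqrt(p(13, -189) + T(-41)) = sqrt((-189)**2 + 1) = sqrt(35721 + 1) = sqrt(35722)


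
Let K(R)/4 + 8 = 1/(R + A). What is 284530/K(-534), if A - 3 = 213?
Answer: -4524027/509 ≈ -8888.1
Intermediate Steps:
A = 216 (A = 3 + 213 = 216)
K(R) = -32 + 4/(216 + R) (K(R) = -32 + 4/(R + 216) = -32 + 4/(216 + R))
284530/K(-534) = 284530/((4*(-1727 - 8*(-534))/(216 - 534))) = 284530/((4*(-1727 + 4272)/(-318))) = 284530/((4*(-1/318)*2545)) = 284530/(-5090/159) = 284530*(-159/5090) = -4524027/509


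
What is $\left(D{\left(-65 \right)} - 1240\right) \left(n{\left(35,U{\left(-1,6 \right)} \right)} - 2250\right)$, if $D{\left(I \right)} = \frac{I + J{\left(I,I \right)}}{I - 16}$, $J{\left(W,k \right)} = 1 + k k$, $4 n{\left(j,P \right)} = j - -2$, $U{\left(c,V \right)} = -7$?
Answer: $\frac{312512921}{108} \approx 2.8936 \cdot 10^{6}$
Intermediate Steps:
$n{\left(j,P \right)} = \frac{1}{2} + \frac{j}{4}$ ($n{\left(j,P \right)} = \frac{j - -2}{4} = \frac{j + 2}{4} = \frac{2 + j}{4} = \frac{1}{2} + \frac{j}{4}$)
$J{\left(W,k \right)} = 1 + k^{2}$
$D{\left(I \right)} = \frac{1 + I + I^{2}}{-16 + I}$ ($D{\left(I \right)} = \frac{I + \left(1 + I^{2}\right)}{I - 16} = \frac{1 + I + I^{2}}{-16 + I}$)
$\left(D{\left(-65 \right)} - 1240\right) \left(n{\left(35,U{\left(-1,6 \right)} \right)} - 2250\right) = \left(\frac{1 - 65 + \left(-65\right)^{2}}{-16 - 65} - 1240\right) \left(\left(\frac{1}{2} + \frac{1}{4} \cdot 35\right) - 2250\right) = \left(\frac{1 - 65 + 4225}{-81} - 1240\right) \left(\left(\frac{1}{2} + \frac{35}{4}\right) - 2250\right) = \left(\left(- \frac{1}{81}\right) 4161 - 1240\right) \left(\frac{37}{4} - 2250\right) = \left(- \frac{1387}{27} - 1240\right) \left(- \frac{8963}{4}\right) = \left(- \frac{34867}{27}\right) \left(- \frac{8963}{4}\right) = \frac{312512921}{108}$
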